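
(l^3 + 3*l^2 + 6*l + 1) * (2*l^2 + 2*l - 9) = 2*l^5 + 8*l^4 + 9*l^3 - 13*l^2 - 52*l - 9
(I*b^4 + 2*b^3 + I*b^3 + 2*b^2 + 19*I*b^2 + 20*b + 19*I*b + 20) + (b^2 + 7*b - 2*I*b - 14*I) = I*b^4 + 2*b^3 + I*b^3 + 3*b^2 + 19*I*b^2 + 27*b + 17*I*b + 20 - 14*I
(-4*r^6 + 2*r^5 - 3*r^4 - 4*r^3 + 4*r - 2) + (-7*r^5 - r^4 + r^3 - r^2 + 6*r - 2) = -4*r^6 - 5*r^5 - 4*r^4 - 3*r^3 - r^2 + 10*r - 4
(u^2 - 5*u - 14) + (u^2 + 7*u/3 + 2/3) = 2*u^2 - 8*u/3 - 40/3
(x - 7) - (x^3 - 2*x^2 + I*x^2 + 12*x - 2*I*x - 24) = -x^3 + 2*x^2 - I*x^2 - 11*x + 2*I*x + 17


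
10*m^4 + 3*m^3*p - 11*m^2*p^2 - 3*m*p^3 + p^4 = (-5*m + p)*(-m + p)*(m + p)*(2*m + p)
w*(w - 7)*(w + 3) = w^3 - 4*w^2 - 21*w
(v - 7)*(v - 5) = v^2 - 12*v + 35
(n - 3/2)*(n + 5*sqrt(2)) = n^2 - 3*n/2 + 5*sqrt(2)*n - 15*sqrt(2)/2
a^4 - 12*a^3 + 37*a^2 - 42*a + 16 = (a - 8)*(a - 2)*(a - 1)^2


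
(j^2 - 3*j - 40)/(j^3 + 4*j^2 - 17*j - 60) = (j - 8)/(j^2 - j - 12)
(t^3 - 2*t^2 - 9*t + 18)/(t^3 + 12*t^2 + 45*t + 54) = (t^2 - 5*t + 6)/(t^2 + 9*t + 18)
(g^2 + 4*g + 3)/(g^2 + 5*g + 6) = (g + 1)/(g + 2)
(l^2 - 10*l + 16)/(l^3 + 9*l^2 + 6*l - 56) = (l - 8)/(l^2 + 11*l + 28)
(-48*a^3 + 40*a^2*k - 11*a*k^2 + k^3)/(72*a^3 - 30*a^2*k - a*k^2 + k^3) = (-4*a + k)/(6*a + k)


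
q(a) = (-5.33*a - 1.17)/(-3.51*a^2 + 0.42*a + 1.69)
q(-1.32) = -1.18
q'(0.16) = -3.71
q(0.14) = -1.14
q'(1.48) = -2.13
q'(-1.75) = -0.54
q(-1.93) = -0.75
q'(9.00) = -0.02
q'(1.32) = -3.47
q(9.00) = 0.18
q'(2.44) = -0.42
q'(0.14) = -3.55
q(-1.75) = -0.83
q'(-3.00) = -0.16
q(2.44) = 0.78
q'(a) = (-5.33*a - 1.17)*(7.02*a - 0.42)/(-3.51*a^2 + 0.42*a + 1.69)^2 - 5.33/(-3.51*a^2 + 0.42*a + 1.69) = (18.7083*a^2 - 2.2386*a - (5.33*a + 1.17)*(7.02*a - 0.42) - 9.0077)/(-3.51*a^2 + 0.42*a + 1.69)^2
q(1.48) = 1.68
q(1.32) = 2.12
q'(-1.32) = -1.22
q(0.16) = -1.21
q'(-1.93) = -0.42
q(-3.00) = -0.48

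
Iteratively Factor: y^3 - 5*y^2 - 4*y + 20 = (y - 5)*(y^2 - 4) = (y - 5)*(y - 2)*(y + 2)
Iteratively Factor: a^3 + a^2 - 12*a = (a - 3)*(a^2 + 4*a) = (a - 3)*(a + 4)*(a)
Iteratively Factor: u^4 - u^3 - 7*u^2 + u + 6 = (u - 1)*(u^3 - 7*u - 6) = (u - 3)*(u - 1)*(u^2 + 3*u + 2) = (u - 3)*(u - 1)*(u + 1)*(u + 2)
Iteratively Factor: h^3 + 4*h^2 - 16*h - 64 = (h - 4)*(h^2 + 8*h + 16) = (h - 4)*(h + 4)*(h + 4)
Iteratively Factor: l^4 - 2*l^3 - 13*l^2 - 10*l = (l + 2)*(l^3 - 4*l^2 - 5*l) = (l - 5)*(l + 2)*(l^2 + l) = l*(l - 5)*(l + 2)*(l + 1)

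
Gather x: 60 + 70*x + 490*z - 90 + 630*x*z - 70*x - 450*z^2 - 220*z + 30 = 630*x*z - 450*z^2 + 270*z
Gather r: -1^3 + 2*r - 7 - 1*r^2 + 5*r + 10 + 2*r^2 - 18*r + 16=r^2 - 11*r + 18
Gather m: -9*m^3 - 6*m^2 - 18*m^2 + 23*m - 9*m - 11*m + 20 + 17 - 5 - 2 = -9*m^3 - 24*m^2 + 3*m + 30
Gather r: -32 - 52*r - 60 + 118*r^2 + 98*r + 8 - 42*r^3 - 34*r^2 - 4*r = -42*r^3 + 84*r^2 + 42*r - 84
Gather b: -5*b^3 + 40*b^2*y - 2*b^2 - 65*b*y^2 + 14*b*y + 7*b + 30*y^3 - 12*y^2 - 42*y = -5*b^3 + b^2*(40*y - 2) + b*(-65*y^2 + 14*y + 7) + 30*y^3 - 12*y^2 - 42*y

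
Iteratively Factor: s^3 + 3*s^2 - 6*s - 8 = (s + 4)*(s^2 - s - 2) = (s - 2)*(s + 4)*(s + 1)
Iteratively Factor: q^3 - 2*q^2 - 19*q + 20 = (q - 5)*(q^2 + 3*q - 4) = (q - 5)*(q - 1)*(q + 4)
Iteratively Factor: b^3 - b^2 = (b)*(b^2 - b) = b^2*(b - 1)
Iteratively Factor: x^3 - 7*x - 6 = (x + 2)*(x^2 - 2*x - 3) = (x + 1)*(x + 2)*(x - 3)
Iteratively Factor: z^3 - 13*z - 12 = (z + 1)*(z^2 - z - 12) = (z - 4)*(z + 1)*(z + 3)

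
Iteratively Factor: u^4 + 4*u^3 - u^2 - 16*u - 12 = (u + 1)*(u^3 + 3*u^2 - 4*u - 12) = (u + 1)*(u + 3)*(u^2 - 4) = (u + 1)*(u + 2)*(u + 3)*(u - 2)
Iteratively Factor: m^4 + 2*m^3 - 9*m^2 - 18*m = (m + 3)*(m^3 - m^2 - 6*m) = (m - 3)*(m + 3)*(m^2 + 2*m) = m*(m - 3)*(m + 3)*(m + 2)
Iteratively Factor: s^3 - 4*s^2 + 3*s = (s - 1)*(s^2 - 3*s) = s*(s - 1)*(s - 3)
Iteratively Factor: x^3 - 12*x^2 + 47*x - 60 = (x - 5)*(x^2 - 7*x + 12) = (x - 5)*(x - 3)*(x - 4)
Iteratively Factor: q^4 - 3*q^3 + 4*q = (q)*(q^3 - 3*q^2 + 4) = q*(q - 2)*(q^2 - q - 2) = q*(q - 2)*(q + 1)*(q - 2)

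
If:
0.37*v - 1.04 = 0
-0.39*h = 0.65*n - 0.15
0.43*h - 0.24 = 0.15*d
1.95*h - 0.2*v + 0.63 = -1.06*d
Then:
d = -0.66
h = 0.33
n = 0.03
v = 2.81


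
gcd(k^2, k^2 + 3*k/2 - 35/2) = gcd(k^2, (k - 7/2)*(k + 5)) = 1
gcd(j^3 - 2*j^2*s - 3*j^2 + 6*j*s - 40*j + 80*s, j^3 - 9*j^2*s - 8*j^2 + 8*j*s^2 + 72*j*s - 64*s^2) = j - 8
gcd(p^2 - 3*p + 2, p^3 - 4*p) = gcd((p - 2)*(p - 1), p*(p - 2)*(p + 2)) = p - 2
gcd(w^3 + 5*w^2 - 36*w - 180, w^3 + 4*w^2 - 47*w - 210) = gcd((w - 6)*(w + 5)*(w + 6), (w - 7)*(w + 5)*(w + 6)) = w^2 + 11*w + 30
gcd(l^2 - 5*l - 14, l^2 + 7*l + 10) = l + 2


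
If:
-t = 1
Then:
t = -1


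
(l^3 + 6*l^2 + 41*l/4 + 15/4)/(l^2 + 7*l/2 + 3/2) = l + 5/2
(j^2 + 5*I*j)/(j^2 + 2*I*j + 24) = j*(j + 5*I)/(j^2 + 2*I*j + 24)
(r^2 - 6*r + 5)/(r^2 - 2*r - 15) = (r - 1)/(r + 3)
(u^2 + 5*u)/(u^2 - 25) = u/(u - 5)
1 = 1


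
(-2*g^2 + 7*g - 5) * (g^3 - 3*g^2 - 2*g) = -2*g^5 + 13*g^4 - 22*g^3 + g^2 + 10*g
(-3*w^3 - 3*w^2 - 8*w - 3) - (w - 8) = -3*w^3 - 3*w^2 - 9*w + 5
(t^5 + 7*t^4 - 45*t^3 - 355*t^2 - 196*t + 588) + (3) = t^5 + 7*t^4 - 45*t^3 - 355*t^2 - 196*t + 591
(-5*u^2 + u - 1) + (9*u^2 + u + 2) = 4*u^2 + 2*u + 1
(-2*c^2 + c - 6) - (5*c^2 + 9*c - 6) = -7*c^2 - 8*c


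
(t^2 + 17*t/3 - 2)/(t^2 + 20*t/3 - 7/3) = (t + 6)/(t + 7)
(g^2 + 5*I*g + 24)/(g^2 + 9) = (g + 8*I)/(g + 3*I)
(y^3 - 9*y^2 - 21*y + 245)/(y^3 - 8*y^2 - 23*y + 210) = (y - 7)/(y - 6)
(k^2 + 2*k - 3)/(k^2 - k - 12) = (k - 1)/(k - 4)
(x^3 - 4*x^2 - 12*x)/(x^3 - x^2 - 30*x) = (x + 2)/(x + 5)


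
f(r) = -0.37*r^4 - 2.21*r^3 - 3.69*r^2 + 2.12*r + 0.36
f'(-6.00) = 127.40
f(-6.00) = -147.36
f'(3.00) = -119.65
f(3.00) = -116.13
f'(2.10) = -56.32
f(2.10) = -39.12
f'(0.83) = -9.42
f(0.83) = -1.86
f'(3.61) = -180.55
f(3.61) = -206.89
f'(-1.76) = 2.64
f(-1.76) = -6.30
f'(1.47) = -27.76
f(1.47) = -13.25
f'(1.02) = -13.88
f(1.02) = -4.06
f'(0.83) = -9.42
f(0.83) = -1.86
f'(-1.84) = 2.47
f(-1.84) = -6.51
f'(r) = -1.48*r^3 - 6.63*r^2 - 7.38*r + 2.12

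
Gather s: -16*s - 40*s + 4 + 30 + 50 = 84 - 56*s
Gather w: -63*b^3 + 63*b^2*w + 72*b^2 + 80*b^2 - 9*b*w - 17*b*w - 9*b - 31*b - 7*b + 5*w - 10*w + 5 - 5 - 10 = -63*b^3 + 152*b^2 - 47*b + w*(63*b^2 - 26*b - 5) - 10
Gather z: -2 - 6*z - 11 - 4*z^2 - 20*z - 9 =-4*z^2 - 26*z - 22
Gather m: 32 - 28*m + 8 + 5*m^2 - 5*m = 5*m^2 - 33*m + 40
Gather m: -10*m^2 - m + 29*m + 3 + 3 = -10*m^2 + 28*m + 6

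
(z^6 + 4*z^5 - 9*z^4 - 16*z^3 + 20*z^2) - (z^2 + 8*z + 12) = z^6 + 4*z^5 - 9*z^4 - 16*z^3 + 19*z^2 - 8*z - 12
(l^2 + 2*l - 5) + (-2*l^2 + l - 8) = -l^2 + 3*l - 13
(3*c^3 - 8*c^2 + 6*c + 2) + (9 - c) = 3*c^3 - 8*c^2 + 5*c + 11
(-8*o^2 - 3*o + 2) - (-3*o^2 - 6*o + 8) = -5*o^2 + 3*o - 6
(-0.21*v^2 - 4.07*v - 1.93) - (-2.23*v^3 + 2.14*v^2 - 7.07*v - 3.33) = 2.23*v^3 - 2.35*v^2 + 3.0*v + 1.4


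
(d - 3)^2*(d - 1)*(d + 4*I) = d^4 - 7*d^3 + 4*I*d^3 + 15*d^2 - 28*I*d^2 - 9*d + 60*I*d - 36*I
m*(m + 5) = m^2 + 5*m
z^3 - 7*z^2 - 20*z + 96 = (z - 8)*(z - 3)*(z + 4)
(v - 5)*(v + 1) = v^2 - 4*v - 5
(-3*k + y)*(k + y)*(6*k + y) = -18*k^3 - 15*k^2*y + 4*k*y^2 + y^3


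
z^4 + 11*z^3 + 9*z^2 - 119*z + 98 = (z - 2)*(z - 1)*(z + 7)^2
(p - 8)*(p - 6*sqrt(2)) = p^2 - 6*sqrt(2)*p - 8*p + 48*sqrt(2)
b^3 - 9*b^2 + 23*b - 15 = (b - 5)*(b - 3)*(b - 1)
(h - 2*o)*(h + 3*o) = h^2 + h*o - 6*o^2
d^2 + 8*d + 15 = (d + 3)*(d + 5)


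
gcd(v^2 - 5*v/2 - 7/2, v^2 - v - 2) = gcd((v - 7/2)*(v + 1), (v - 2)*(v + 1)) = v + 1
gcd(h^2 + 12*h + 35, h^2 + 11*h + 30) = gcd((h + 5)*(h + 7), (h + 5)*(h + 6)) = h + 5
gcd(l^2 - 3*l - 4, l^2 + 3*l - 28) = l - 4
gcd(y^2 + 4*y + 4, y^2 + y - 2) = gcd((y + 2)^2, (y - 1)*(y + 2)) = y + 2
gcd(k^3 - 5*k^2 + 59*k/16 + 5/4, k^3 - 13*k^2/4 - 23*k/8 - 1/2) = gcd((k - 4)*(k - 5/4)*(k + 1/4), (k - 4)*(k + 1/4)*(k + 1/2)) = k^2 - 15*k/4 - 1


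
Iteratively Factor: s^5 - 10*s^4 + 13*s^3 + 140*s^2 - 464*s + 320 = (s - 4)*(s^4 - 6*s^3 - 11*s^2 + 96*s - 80) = (s - 4)*(s - 1)*(s^3 - 5*s^2 - 16*s + 80) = (s - 5)*(s - 4)*(s - 1)*(s^2 - 16) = (s - 5)*(s - 4)*(s - 1)*(s + 4)*(s - 4)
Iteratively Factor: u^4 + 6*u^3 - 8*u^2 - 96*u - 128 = (u - 4)*(u^3 + 10*u^2 + 32*u + 32) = (u - 4)*(u + 2)*(u^2 + 8*u + 16) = (u - 4)*(u + 2)*(u + 4)*(u + 4)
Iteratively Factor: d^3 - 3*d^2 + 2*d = (d - 1)*(d^2 - 2*d) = (d - 2)*(d - 1)*(d)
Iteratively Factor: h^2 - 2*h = (h - 2)*(h)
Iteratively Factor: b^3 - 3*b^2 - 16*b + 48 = (b + 4)*(b^2 - 7*b + 12) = (b - 3)*(b + 4)*(b - 4)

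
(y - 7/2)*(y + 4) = y^2 + y/2 - 14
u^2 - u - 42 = (u - 7)*(u + 6)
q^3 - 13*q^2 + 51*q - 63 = (q - 7)*(q - 3)^2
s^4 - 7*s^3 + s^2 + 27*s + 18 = (s - 6)*(s - 3)*(s + 1)^2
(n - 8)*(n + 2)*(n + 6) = n^3 - 52*n - 96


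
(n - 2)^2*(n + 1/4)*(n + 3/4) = n^4 - 3*n^3 + 3*n^2/16 + 13*n/4 + 3/4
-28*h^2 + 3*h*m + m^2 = (-4*h + m)*(7*h + m)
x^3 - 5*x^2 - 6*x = x*(x - 6)*(x + 1)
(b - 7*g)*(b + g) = b^2 - 6*b*g - 7*g^2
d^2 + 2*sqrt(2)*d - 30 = (d - 3*sqrt(2))*(d + 5*sqrt(2))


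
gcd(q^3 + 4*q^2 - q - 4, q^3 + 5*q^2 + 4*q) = q^2 + 5*q + 4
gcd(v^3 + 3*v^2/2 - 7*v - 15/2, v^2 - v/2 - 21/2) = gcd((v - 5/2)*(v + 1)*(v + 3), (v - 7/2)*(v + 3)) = v + 3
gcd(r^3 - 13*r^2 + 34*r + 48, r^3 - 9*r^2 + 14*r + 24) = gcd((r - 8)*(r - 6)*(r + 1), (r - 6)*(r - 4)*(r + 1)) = r^2 - 5*r - 6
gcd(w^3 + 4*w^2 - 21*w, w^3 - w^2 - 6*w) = w^2 - 3*w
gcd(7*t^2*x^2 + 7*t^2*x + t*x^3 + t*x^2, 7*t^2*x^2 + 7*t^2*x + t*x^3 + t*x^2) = 7*t^2*x^2 + 7*t^2*x + t*x^3 + t*x^2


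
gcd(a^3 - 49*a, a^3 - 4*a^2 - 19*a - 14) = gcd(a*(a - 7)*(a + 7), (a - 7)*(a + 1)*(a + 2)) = a - 7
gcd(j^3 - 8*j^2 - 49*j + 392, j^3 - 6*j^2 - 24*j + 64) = j - 8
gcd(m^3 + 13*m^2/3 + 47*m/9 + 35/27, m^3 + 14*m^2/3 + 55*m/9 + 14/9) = m^2 + 8*m/3 + 7/9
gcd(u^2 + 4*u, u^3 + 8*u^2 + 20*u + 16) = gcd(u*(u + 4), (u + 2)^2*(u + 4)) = u + 4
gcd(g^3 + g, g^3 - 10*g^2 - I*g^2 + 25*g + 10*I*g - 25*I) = g - I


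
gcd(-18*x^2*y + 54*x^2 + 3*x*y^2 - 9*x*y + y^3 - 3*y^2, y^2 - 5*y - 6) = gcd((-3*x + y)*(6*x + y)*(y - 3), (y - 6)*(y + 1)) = 1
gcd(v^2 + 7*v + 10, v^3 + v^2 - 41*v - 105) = v + 5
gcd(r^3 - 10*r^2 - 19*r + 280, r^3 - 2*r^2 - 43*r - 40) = r^2 - 3*r - 40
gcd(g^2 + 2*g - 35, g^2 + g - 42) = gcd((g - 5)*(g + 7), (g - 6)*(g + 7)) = g + 7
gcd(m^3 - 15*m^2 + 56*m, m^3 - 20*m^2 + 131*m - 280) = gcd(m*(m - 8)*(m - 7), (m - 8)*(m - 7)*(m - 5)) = m^2 - 15*m + 56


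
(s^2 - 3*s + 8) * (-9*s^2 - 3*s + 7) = -9*s^4 + 24*s^3 - 56*s^2 - 45*s + 56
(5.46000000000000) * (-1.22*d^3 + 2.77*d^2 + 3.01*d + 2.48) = -6.6612*d^3 + 15.1242*d^2 + 16.4346*d + 13.5408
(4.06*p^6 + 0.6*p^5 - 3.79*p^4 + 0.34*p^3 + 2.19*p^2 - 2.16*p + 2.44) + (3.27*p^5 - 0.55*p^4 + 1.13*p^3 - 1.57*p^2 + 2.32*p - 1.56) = 4.06*p^6 + 3.87*p^5 - 4.34*p^4 + 1.47*p^3 + 0.62*p^2 + 0.16*p + 0.88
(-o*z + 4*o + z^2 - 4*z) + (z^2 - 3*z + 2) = -o*z + 4*o + 2*z^2 - 7*z + 2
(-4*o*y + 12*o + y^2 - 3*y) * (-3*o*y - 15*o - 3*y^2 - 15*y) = 12*o^2*y^2 + 24*o^2*y - 180*o^2 + 9*o*y^3 + 18*o*y^2 - 135*o*y - 3*y^4 - 6*y^3 + 45*y^2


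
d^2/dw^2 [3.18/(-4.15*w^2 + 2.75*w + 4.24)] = (-109.5351*w^2 + 72.5835*w + 3.18*(8.3*w - 2.75)*(16.6*w - 5.5) + 111.91056)/(-4.15*w^2 + 2.75*w + 4.24)^3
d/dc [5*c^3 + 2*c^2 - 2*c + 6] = 15*c^2 + 4*c - 2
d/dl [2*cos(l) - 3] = -2*sin(l)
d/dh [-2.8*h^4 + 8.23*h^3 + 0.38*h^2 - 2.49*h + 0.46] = -11.2*h^3 + 24.69*h^2 + 0.76*h - 2.49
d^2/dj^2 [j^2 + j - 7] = 2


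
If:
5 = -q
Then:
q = -5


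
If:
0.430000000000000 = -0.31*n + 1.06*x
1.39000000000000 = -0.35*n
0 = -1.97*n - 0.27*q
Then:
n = -3.97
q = 28.98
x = -0.76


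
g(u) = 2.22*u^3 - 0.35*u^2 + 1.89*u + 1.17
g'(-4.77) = 156.76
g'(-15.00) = 1510.89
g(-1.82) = -16.81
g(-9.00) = -1662.57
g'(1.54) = 16.61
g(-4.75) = -253.63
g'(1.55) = 16.81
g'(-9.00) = 547.65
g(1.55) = 11.53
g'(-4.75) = 155.48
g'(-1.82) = 25.22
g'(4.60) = 139.60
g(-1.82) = -16.81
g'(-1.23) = 12.83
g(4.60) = 218.54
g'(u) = 6.66*u^2 - 0.7*u + 1.89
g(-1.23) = -5.82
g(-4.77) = -256.75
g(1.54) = 11.36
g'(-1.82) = 25.22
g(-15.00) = -7598.43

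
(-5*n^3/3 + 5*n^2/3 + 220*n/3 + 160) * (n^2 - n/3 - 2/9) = -5*n^5/3 + 20*n^4/9 + 1975*n^3/27 + 3650*n^2/27 - 1880*n/27 - 320/9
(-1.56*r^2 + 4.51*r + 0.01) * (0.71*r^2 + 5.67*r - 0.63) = -1.1076*r^4 - 5.6431*r^3 + 26.5616*r^2 - 2.7846*r - 0.0063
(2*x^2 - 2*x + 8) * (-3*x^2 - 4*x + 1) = -6*x^4 - 2*x^3 - 14*x^2 - 34*x + 8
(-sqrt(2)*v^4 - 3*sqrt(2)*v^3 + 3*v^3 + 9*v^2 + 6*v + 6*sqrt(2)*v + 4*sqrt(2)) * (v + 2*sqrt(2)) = -sqrt(2)*v^5 - 3*sqrt(2)*v^4 - v^4 - 3*v^3 + 6*sqrt(2)*v^3 + 6*v^2 + 24*sqrt(2)*v^2 + 16*sqrt(2)*v + 24*v + 16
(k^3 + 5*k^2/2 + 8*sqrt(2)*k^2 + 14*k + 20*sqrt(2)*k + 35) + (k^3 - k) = 2*k^3 + 5*k^2/2 + 8*sqrt(2)*k^2 + 13*k + 20*sqrt(2)*k + 35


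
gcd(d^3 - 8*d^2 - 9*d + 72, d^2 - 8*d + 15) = d - 3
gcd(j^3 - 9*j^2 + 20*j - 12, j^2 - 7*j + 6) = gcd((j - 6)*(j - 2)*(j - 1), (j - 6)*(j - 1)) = j^2 - 7*j + 6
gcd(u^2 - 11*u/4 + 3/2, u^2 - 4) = u - 2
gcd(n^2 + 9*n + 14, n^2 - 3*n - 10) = n + 2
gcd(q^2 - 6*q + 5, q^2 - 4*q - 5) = q - 5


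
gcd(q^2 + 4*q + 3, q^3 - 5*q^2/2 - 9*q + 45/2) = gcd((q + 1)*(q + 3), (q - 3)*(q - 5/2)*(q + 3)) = q + 3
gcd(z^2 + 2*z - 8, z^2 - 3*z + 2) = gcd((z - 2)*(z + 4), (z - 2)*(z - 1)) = z - 2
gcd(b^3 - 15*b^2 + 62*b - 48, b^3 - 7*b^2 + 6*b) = b^2 - 7*b + 6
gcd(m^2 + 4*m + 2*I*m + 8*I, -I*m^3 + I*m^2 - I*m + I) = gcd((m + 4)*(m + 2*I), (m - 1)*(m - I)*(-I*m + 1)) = 1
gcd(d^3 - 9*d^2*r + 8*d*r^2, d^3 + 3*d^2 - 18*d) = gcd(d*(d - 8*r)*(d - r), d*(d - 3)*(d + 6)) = d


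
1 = 1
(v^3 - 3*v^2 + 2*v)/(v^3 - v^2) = (v - 2)/v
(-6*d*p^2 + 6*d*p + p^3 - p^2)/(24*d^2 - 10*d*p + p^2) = p*(p - 1)/(-4*d + p)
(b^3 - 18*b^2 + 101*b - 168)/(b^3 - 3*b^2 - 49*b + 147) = (b - 8)/(b + 7)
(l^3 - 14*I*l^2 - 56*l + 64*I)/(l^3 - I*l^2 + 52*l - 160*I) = (l^2 - 10*I*l - 16)/(l^2 + 3*I*l + 40)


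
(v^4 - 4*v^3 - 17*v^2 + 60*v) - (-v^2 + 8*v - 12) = v^4 - 4*v^3 - 16*v^2 + 52*v + 12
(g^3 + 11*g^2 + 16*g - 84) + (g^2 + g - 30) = g^3 + 12*g^2 + 17*g - 114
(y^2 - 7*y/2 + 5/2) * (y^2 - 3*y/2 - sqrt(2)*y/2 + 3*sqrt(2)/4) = y^4 - 5*y^3 - sqrt(2)*y^3/2 + 5*sqrt(2)*y^2/2 + 31*y^2/4 - 31*sqrt(2)*y/8 - 15*y/4 + 15*sqrt(2)/8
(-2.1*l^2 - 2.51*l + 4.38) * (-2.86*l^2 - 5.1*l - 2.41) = 6.006*l^4 + 17.8886*l^3 + 5.3352*l^2 - 16.2889*l - 10.5558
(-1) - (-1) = 0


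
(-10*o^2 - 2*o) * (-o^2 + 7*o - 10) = 10*o^4 - 68*o^3 + 86*o^2 + 20*o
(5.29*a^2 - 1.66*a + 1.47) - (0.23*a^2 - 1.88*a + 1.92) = 5.06*a^2 + 0.22*a - 0.45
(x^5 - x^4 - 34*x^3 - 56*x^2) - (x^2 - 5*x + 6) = x^5 - x^4 - 34*x^3 - 57*x^2 + 5*x - 6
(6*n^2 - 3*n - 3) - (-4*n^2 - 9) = 10*n^2 - 3*n + 6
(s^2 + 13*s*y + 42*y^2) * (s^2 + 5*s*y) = s^4 + 18*s^3*y + 107*s^2*y^2 + 210*s*y^3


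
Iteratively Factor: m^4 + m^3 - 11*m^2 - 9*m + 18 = (m - 1)*(m^3 + 2*m^2 - 9*m - 18) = (m - 1)*(m + 2)*(m^2 - 9) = (m - 1)*(m + 2)*(m + 3)*(m - 3)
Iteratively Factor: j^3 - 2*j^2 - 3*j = (j)*(j^2 - 2*j - 3) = j*(j - 3)*(j + 1)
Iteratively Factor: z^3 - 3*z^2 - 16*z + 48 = (z - 3)*(z^2 - 16) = (z - 4)*(z - 3)*(z + 4)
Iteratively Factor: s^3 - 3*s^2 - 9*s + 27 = (s + 3)*(s^2 - 6*s + 9) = (s - 3)*(s + 3)*(s - 3)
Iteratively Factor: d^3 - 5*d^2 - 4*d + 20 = (d + 2)*(d^2 - 7*d + 10) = (d - 2)*(d + 2)*(d - 5)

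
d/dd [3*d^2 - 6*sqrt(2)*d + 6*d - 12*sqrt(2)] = 6*d - 6*sqrt(2) + 6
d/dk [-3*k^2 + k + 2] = 1 - 6*k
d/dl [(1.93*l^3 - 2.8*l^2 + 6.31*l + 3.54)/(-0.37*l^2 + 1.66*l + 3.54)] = (-0.7141*l^4 + 6.4076*l^3 + 18.1833*l^2 - 17.2044*l + 16.461)/(0.1369*l^4 - 1.2284*l^3 + 0.136*l^2 + 11.7528*l + 12.5316)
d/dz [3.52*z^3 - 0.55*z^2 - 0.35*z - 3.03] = 10.56*z^2 - 1.1*z - 0.35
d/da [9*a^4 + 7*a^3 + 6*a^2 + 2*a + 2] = 36*a^3 + 21*a^2 + 12*a + 2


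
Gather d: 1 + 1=2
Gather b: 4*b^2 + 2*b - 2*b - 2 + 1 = 4*b^2 - 1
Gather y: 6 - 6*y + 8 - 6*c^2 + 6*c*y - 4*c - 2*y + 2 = -6*c^2 - 4*c + y*(6*c - 8) + 16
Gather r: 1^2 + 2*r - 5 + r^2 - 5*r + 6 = r^2 - 3*r + 2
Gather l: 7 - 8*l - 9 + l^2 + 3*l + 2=l^2 - 5*l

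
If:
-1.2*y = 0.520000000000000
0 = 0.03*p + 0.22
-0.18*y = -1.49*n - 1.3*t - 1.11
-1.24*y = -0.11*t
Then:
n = 3.46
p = -7.33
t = -4.88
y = -0.43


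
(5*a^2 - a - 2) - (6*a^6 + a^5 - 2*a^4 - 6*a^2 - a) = -6*a^6 - a^5 + 2*a^4 + 11*a^2 - 2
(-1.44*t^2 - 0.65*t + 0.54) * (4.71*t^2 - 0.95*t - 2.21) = -6.7824*t^4 - 1.6935*t^3 + 6.3433*t^2 + 0.9235*t - 1.1934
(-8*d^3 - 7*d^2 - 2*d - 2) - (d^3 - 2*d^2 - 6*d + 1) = -9*d^3 - 5*d^2 + 4*d - 3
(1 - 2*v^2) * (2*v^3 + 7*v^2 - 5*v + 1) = -4*v^5 - 14*v^4 + 12*v^3 + 5*v^2 - 5*v + 1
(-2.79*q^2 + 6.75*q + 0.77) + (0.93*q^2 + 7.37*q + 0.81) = -1.86*q^2 + 14.12*q + 1.58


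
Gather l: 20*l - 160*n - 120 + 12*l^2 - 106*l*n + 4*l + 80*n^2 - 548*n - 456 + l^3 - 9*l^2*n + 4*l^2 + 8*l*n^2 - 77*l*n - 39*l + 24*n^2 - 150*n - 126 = l^3 + l^2*(16 - 9*n) + l*(8*n^2 - 183*n - 15) + 104*n^2 - 858*n - 702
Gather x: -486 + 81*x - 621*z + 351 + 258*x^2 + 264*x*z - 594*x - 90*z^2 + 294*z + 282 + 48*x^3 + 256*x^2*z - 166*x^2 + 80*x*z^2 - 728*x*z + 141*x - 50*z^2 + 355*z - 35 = 48*x^3 + x^2*(256*z + 92) + x*(80*z^2 - 464*z - 372) - 140*z^2 + 28*z + 112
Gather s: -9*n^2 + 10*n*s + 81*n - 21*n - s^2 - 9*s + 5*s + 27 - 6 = -9*n^2 + 60*n - s^2 + s*(10*n - 4) + 21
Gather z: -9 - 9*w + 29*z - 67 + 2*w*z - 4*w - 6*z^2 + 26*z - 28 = -13*w - 6*z^2 + z*(2*w + 55) - 104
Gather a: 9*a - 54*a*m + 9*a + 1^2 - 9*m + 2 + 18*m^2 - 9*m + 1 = a*(18 - 54*m) + 18*m^2 - 18*m + 4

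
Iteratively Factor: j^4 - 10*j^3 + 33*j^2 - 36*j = (j - 4)*(j^3 - 6*j^2 + 9*j) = (j - 4)*(j - 3)*(j^2 - 3*j) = j*(j - 4)*(j - 3)*(j - 3)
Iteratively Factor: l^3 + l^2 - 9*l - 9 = (l + 1)*(l^2 - 9) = (l - 3)*(l + 1)*(l + 3)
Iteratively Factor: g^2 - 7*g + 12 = (g - 3)*(g - 4)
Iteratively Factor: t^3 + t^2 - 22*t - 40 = (t - 5)*(t^2 + 6*t + 8) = (t - 5)*(t + 2)*(t + 4)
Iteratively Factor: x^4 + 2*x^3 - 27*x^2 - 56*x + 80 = (x + 4)*(x^3 - 2*x^2 - 19*x + 20) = (x - 1)*(x + 4)*(x^2 - x - 20) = (x - 1)*(x + 4)^2*(x - 5)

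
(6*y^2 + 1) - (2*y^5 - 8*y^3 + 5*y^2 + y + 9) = -2*y^5 + 8*y^3 + y^2 - y - 8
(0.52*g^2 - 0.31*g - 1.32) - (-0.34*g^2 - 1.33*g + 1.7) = 0.86*g^2 + 1.02*g - 3.02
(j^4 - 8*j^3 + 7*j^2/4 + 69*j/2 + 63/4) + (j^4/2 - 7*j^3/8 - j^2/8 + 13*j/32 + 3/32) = 3*j^4/2 - 71*j^3/8 + 13*j^2/8 + 1117*j/32 + 507/32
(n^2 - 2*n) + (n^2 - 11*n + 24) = 2*n^2 - 13*n + 24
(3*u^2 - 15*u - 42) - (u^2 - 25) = 2*u^2 - 15*u - 17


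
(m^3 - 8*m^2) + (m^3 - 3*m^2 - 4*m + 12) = 2*m^3 - 11*m^2 - 4*m + 12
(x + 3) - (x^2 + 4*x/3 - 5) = -x^2 - x/3 + 8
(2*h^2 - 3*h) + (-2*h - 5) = 2*h^2 - 5*h - 5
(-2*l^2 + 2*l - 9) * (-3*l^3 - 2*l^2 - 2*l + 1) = 6*l^5 - 2*l^4 + 27*l^3 + 12*l^2 + 20*l - 9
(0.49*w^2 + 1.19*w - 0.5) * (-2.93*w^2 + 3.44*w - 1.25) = -1.4357*w^4 - 1.8011*w^3 + 4.9461*w^2 - 3.2075*w + 0.625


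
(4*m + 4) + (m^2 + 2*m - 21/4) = m^2 + 6*m - 5/4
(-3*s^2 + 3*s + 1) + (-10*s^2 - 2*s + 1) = -13*s^2 + s + 2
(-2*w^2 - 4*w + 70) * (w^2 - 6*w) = -2*w^4 + 8*w^3 + 94*w^2 - 420*w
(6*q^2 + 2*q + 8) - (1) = 6*q^2 + 2*q + 7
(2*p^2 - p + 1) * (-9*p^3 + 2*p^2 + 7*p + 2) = -18*p^5 + 13*p^4 + 3*p^3 - p^2 + 5*p + 2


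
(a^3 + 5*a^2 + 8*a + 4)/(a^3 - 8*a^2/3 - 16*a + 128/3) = 3*(a^3 + 5*a^2 + 8*a + 4)/(3*a^3 - 8*a^2 - 48*a + 128)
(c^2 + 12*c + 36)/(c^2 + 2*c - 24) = (c + 6)/(c - 4)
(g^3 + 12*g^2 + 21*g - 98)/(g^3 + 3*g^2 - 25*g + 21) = (g^2 + 5*g - 14)/(g^2 - 4*g + 3)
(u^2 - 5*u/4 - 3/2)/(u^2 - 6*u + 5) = (4*u^2 - 5*u - 6)/(4*(u^2 - 6*u + 5))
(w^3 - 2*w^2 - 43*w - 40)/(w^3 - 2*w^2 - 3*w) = (w^2 - 3*w - 40)/(w*(w - 3))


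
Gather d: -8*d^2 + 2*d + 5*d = -8*d^2 + 7*d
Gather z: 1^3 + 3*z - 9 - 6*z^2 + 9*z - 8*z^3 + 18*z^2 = -8*z^3 + 12*z^2 + 12*z - 8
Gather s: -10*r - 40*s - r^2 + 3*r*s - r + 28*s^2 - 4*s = -r^2 - 11*r + 28*s^2 + s*(3*r - 44)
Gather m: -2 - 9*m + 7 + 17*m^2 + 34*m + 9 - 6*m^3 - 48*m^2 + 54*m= -6*m^3 - 31*m^2 + 79*m + 14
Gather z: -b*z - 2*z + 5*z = z*(3 - b)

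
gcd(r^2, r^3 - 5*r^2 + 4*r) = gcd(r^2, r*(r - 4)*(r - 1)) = r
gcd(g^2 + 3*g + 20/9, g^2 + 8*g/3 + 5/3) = g + 5/3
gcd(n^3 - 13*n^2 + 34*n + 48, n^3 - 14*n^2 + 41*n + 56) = n^2 - 7*n - 8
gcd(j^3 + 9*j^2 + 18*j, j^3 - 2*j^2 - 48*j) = j^2 + 6*j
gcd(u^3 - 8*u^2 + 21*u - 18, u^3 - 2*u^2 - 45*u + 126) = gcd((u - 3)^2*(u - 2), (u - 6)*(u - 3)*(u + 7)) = u - 3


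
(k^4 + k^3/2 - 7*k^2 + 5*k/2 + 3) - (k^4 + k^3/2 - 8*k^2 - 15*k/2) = k^2 + 10*k + 3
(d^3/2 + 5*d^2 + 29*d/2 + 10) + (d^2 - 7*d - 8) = d^3/2 + 6*d^2 + 15*d/2 + 2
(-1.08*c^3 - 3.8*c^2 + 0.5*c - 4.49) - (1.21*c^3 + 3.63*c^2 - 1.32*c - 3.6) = -2.29*c^3 - 7.43*c^2 + 1.82*c - 0.89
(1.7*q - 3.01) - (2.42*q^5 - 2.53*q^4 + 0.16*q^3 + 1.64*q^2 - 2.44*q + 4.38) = -2.42*q^5 + 2.53*q^4 - 0.16*q^3 - 1.64*q^2 + 4.14*q - 7.39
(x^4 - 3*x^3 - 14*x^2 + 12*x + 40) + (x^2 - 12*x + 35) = x^4 - 3*x^3 - 13*x^2 + 75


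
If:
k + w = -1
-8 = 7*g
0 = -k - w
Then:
No Solution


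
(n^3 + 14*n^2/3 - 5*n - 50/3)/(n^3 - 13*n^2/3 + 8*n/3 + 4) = (3*n^2 + 20*n + 25)/(3*n^2 - 7*n - 6)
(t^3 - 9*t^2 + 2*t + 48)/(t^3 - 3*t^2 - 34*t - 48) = (t - 3)/(t + 3)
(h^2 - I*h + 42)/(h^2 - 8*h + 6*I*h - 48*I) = (h - 7*I)/(h - 8)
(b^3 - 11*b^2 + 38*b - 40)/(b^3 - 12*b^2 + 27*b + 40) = (b^2 - 6*b + 8)/(b^2 - 7*b - 8)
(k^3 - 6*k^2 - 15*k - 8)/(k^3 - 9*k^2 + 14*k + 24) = (k^2 - 7*k - 8)/(k^2 - 10*k + 24)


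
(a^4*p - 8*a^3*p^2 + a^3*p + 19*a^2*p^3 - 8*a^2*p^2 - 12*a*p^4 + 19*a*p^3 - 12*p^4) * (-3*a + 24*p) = -3*a^5*p + 48*a^4*p^2 - 3*a^4*p - 249*a^3*p^3 + 48*a^3*p^2 + 492*a^2*p^4 - 249*a^2*p^3 - 288*a*p^5 + 492*a*p^4 - 288*p^5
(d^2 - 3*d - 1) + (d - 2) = d^2 - 2*d - 3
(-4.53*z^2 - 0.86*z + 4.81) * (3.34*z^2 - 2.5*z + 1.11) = -15.1302*z^4 + 8.4526*z^3 + 13.1871*z^2 - 12.9796*z + 5.3391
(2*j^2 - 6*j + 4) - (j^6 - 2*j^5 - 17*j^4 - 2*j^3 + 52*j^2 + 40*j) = -j^6 + 2*j^5 + 17*j^4 + 2*j^3 - 50*j^2 - 46*j + 4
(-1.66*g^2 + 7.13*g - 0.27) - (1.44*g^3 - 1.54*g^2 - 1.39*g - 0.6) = -1.44*g^3 - 0.12*g^2 + 8.52*g + 0.33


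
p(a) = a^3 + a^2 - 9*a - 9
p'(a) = 3*a^2 + 2*a - 9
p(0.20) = -10.75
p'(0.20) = -8.48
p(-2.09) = 5.05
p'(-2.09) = -0.08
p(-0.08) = -8.27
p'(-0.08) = -9.14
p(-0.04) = -8.64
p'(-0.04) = -9.08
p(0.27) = -11.34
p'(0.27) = -8.24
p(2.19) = -13.41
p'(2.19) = 9.77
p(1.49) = -16.88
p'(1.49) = 0.64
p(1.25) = -16.73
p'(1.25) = -1.81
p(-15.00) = -3024.00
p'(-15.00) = 636.00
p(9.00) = 720.00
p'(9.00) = 252.00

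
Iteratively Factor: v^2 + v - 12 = (v + 4)*(v - 3)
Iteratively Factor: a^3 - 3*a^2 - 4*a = (a)*(a^2 - 3*a - 4) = a*(a - 4)*(a + 1)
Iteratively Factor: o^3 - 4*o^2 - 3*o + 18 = (o + 2)*(o^2 - 6*o + 9) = (o - 3)*(o + 2)*(o - 3)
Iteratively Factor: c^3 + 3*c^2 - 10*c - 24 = (c + 4)*(c^2 - c - 6) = (c + 2)*(c + 4)*(c - 3)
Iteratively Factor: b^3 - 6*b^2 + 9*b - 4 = (b - 1)*(b^2 - 5*b + 4) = (b - 4)*(b - 1)*(b - 1)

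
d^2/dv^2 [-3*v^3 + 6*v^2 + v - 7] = 12 - 18*v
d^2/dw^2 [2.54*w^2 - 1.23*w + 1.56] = 5.08000000000000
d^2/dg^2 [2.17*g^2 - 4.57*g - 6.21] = 4.34000000000000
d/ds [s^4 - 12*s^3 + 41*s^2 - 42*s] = 4*s^3 - 36*s^2 + 82*s - 42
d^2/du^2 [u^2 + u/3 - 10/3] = 2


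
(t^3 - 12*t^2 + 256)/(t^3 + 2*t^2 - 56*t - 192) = (t - 8)/(t + 6)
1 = 1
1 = 1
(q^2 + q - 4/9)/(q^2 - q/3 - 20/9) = (3*q - 1)/(3*q - 5)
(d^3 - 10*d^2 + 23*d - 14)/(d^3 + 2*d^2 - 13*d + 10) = (d - 7)/(d + 5)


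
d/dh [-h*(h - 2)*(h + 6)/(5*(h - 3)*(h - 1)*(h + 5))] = (3*h^4 + 10*h^3 + 11*h^2 - 120*h + 180)/(5*(h^6 + 2*h^5 - 33*h^4 - 4*h^3 + 319*h^2 - 510*h + 225))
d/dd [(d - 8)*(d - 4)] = 2*d - 12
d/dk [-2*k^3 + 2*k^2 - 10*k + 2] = -6*k^2 + 4*k - 10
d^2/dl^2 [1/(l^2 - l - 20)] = 2*(l^2 - l - (2*l - 1)^2 - 20)/(-l^2 + l + 20)^3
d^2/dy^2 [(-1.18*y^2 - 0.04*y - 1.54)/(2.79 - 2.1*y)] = (3.5527136788005e-15*y^2 - 3.5527136788005e-15*y + 32.421996)/(9.261*y^3 - 36.9117*y^2 + 49.03983*y - 21.717639)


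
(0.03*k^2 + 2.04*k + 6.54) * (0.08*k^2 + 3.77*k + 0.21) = 0.0024*k^4 + 0.2763*k^3 + 8.2203*k^2 + 25.0842*k + 1.3734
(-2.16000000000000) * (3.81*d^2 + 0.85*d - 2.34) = -8.2296*d^2 - 1.836*d + 5.0544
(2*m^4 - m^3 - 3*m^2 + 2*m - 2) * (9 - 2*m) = -4*m^5 + 20*m^4 - 3*m^3 - 31*m^2 + 22*m - 18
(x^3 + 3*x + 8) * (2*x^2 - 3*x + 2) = 2*x^5 - 3*x^4 + 8*x^3 + 7*x^2 - 18*x + 16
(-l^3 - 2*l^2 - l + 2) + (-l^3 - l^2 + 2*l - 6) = -2*l^3 - 3*l^2 + l - 4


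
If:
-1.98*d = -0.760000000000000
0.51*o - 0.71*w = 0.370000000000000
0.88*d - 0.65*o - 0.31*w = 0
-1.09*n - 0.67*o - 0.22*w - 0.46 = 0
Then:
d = 0.38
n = -0.75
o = 0.57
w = -0.11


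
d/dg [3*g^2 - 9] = 6*g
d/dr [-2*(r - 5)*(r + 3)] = 4 - 4*r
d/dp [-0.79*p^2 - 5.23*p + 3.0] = -1.58*p - 5.23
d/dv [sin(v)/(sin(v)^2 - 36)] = (cos(v)^2 - 37)*cos(v)/(sin(v)^2 - 36)^2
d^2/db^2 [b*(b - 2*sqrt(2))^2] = 6*b - 8*sqrt(2)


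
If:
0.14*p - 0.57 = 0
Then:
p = 4.07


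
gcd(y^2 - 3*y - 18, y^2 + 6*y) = 1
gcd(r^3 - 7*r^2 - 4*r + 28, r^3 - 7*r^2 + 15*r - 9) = 1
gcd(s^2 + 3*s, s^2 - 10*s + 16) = 1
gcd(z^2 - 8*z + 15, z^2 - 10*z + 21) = z - 3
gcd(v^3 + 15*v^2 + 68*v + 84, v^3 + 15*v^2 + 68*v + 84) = v^3 + 15*v^2 + 68*v + 84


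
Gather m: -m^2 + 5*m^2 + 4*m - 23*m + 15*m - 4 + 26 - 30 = 4*m^2 - 4*m - 8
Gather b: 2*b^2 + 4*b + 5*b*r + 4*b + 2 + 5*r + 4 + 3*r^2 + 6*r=2*b^2 + b*(5*r + 8) + 3*r^2 + 11*r + 6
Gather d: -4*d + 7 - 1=6 - 4*d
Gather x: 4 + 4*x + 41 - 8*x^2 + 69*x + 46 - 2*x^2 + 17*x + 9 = -10*x^2 + 90*x + 100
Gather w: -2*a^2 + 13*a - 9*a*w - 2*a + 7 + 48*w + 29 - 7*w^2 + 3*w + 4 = -2*a^2 + 11*a - 7*w^2 + w*(51 - 9*a) + 40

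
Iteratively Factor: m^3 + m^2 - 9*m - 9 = (m - 3)*(m^2 + 4*m + 3) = (m - 3)*(m + 3)*(m + 1)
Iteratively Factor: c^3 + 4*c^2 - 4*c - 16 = (c + 2)*(c^2 + 2*c - 8) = (c + 2)*(c + 4)*(c - 2)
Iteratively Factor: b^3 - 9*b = (b)*(b^2 - 9) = b*(b + 3)*(b - 3)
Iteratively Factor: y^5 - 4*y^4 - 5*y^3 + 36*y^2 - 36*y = (y + 3)*(y^4 - 7*y^3 + 16*y^2 - 12*y) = (y - 2)*(y + 3)*(y^3 - 5*y^2 + 6*y) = y*(y - 2)*(y + 3)*(y^2 - 5*y + 6) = y*(y - 2)^2*(y + 3)*(y - 3)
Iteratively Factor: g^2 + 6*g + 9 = (g + 3)*(g + 3)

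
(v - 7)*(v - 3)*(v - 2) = v^3 - 12*v^2 + 41*v - 42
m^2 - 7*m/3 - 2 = (m - 3)*(m + 2/3)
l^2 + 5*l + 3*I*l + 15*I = (l + 5)*(l + 3*I)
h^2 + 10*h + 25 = (h + 5)^2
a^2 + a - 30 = (a - 5)*(a + 6)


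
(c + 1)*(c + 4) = c^2 + 5*c + 4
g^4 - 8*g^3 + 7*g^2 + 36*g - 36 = (g - 6)*(g - 3)*(g - 1)*(g + 2)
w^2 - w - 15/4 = (w - 5/2)*(w + 3/2)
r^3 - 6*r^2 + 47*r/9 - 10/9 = (r - 5)*(r - 2/3)*(r - 1/3)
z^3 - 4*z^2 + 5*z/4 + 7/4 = (z - 7/2)*(z - 1)*(z + 1/2)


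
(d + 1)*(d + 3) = d^2 + 4*d + 3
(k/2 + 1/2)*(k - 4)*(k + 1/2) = k^3/2 - 5*k^2/4 - 11*k/4 - 1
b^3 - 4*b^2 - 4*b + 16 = (b - 4)*(b - 2)*(b + 2)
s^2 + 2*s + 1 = (s + 1)^2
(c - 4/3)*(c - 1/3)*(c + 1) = c^3 - 2*c^2/3 - 11*c/9 + 4/9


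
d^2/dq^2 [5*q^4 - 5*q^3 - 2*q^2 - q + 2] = 60*q^2 - 30*q - 4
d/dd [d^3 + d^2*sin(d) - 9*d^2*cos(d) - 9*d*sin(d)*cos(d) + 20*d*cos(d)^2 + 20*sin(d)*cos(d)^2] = 9*d^2*sin(d) + d^2*cos(d) + 3*d^2 + 2*d*sin(d) - 20*d*sin(2*d) - 18*d*cos(d) - 9*d*cos(2*d) - 9*sin(2*d)/2 + 5*cos(d) + 10*cos(2*d) + 15*cos(3*d) + 10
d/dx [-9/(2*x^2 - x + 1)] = 9*(4*x - 1)/(2*x^2 - x + 1)^2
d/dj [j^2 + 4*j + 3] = 2*j + 4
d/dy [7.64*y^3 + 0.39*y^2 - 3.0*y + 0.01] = 22.92*y^2 + 0.78*y - 3.0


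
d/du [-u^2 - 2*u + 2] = -2*u - 2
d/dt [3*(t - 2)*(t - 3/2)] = 6*t - 21/2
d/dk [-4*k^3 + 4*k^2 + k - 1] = -12*k^2 + 8*k + 1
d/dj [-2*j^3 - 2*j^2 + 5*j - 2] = -6*j^2 - 4*j + 5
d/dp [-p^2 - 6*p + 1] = -2*p - 6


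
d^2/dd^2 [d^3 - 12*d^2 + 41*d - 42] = 6*d - 24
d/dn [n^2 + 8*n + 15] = 2*n + 8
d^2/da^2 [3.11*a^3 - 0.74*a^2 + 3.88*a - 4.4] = 18.66*a - 1.48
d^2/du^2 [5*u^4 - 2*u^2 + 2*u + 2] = 60*u^2 - 4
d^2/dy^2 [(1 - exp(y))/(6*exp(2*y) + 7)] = (-36*exp(4*y) + 144*exp(3*y) + 252*exp(2*y) - 168*exp(y) - 49)*exp(y)/(216*exp(6*y) + 756*exp(4*y) + 882*exp(2*y) + 343)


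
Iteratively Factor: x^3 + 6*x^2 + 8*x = (x + 2)*(x^2 + 4*x) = (x + 2)*(x + 4)*(x)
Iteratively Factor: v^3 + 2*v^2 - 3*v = (v)*(v^2 + 2*v - 3) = v*(v + 3)*(v - 1)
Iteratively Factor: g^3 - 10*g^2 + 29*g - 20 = (g - 4)*(g^2 - 6*g + 5) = (g - 4)*(g - 1)*(g - 5)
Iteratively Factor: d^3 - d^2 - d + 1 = (d - 1)*(d^2 - 1) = (d - 1)^2*(d + 1)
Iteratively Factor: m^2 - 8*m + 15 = (m - 3)*(m - 5)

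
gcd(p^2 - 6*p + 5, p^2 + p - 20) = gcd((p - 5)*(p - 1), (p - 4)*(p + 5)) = 1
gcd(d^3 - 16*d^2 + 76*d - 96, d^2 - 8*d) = d - 8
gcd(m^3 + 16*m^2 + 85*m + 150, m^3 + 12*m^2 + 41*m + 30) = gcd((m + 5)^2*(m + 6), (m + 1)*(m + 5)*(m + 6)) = m^2 + 11*m + 30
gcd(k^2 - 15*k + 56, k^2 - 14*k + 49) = k - 7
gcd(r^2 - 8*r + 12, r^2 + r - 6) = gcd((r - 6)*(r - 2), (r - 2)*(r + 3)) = r - 2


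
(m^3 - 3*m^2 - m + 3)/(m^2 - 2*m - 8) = (-m^3 + 3*m^2 + m - 3)/(-m^2 + 2*m + 8)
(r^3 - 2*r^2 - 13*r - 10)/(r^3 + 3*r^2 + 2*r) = (r - 5)/r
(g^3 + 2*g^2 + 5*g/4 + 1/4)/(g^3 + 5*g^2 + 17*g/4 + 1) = (g + 1)/(g + 4)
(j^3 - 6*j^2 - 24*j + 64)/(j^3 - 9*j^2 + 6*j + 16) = (j + 4)/(j + 1)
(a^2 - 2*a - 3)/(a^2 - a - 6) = (a + 1)/(a + 2)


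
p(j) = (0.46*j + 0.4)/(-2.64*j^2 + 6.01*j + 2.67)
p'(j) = (0.46*j + 0.4)*(5.28*j - 6.01)/(-2.64*j^2 + 6.01*j + 2.67)^2 + 0.46/(-2.64*j^2 + 6.01*j + 2.67)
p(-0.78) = -0.01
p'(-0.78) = -0.16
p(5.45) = -0.07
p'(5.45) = 0.03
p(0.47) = 0.13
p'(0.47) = 0.00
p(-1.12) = 0.02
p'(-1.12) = -0.04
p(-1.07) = 0.01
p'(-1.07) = -0.04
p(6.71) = -0.05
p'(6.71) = 0.01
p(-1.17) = 0.02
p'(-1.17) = -0.03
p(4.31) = -0.12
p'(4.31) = 0.07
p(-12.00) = 0.01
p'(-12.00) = 0.00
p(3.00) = -0.58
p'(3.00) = 1.72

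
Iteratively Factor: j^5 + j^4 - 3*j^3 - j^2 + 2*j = (j)*(j^4 + j^3 - 3*j^2 - j + 2) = j*(j - 1)*(j^3 + 2*j^2 - j - 2) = j*(j - 1)*(j + 1)*(j^2 + j - 2) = j*(j - 1)^2*(j + 1)*(j + 2)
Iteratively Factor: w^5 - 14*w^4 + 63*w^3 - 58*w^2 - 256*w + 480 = (w - 3)*(w^4 - 11*w^3 + 30*w^2 + 32*w - 160) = (w - 4)*(w - 3)*(w^3 - 7*w^2 + 2*w + 40) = (w - 4)^2*(w - 3)*(w^2 - 3*w - 10) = (w - 5)*(w - 4)^2*(w - 3)*(w + 2)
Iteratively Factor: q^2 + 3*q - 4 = (q - 1)*(q + 4)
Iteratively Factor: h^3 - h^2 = (h - 1)*(h^2) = h*(h - 1)*(h)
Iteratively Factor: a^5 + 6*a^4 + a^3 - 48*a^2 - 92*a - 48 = (a + 2)*(a^4 + 4*a^3 - 7*a^2 - 34*a - 24) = (a + 1)*(a + 2)*(a^3 + 3*a^2 - 10*a - 24) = (a + 1)*(a + 2)*(a + 4)*(a^2 - a - 6) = (a - 3)*(a + 1)*(a + 2)*(a + 4)*(a + 2)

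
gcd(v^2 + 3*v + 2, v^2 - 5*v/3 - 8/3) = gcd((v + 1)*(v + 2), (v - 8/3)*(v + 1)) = v + 1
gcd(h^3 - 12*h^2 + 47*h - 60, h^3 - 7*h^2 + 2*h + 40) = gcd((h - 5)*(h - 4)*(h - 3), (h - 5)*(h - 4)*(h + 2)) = h^2 - 9*h + 20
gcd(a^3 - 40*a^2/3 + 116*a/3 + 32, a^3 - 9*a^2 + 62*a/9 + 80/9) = a^2 - 22*a/3 - 16/3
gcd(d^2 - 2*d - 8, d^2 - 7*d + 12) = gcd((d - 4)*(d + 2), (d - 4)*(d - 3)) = d - 4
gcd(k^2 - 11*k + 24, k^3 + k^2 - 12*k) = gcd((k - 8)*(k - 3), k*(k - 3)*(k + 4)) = k - 3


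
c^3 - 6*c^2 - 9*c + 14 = (c - 7)*(c - 1)*(c + 2)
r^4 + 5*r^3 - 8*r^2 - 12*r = r*(r - 2)*(r + 1)*(r + 6)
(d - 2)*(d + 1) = d^2 - d - 2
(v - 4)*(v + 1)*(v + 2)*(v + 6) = v^4 + 5*v^3 - 16*v^2 - 68*v - 48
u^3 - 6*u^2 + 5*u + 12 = (u - 4)*(u - 3)*(u + 1)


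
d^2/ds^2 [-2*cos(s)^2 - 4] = 4*cos(2*s)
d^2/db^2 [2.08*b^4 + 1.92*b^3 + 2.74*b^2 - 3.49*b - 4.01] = 24.96*b^2 + 11.52*b + 5.48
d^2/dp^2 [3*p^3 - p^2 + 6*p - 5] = 18*p - 2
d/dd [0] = 0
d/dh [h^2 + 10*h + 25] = 2*h + 10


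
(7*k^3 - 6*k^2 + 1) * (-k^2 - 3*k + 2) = -7*k^5 - 15*k^4 + 32*k^3 - 13*k^2 - 3*k + 2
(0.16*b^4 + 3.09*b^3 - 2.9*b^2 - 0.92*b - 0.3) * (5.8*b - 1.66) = 0.928*b^5 + 17.6564*b^4 - 21.9494*b^3 - 0.522*b^2 - 0.2128*b + 0.498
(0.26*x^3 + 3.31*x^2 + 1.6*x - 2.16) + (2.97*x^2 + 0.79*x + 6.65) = 0.26*x^3 + 6.28*x^2 + 2.39*x + 4.49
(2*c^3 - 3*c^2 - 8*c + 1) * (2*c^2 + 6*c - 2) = 4*c^5 + 6*c^4 - 38*c^3 - 40*c^2 + 22*c - 2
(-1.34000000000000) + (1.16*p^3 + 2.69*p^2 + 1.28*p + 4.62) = 1.16*p^3 + 2.69*p^2 + 1.28*p + 3.28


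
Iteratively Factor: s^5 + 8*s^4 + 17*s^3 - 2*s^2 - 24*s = (s - 1)*(s^4 + 9*s^3 + 26*s^2 + 24*s) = (s - 1)*(s + 4)*(s^3 + 5*s^2 + 6*s) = (s - 1)*(s + 2)*(s + 4)*(s^2 + 3*s) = s*(s - 1)*(s + 2)*(s + 4)*(s + 3)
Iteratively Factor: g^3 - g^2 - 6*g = (g + 2)*(g^2 - 3*g) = g*(g + 2)*(g - 3)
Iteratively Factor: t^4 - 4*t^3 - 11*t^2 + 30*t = (t - 2)*(t^3 - 2*t^2 - 15*t) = (t - 2)*(t + 3)*(t^2 - 5*t) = t*(t - 2)*(t + 3)*(t - 5)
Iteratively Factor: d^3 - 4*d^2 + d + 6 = (d + 1)*(d^2 - 5*d + 6) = (d - 3)*(d + 1)*(d - 2)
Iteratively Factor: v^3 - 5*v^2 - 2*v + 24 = (v - 3)*(v^2 - 2*v - 8) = (v - 3)*(v + 2)*(v - 4)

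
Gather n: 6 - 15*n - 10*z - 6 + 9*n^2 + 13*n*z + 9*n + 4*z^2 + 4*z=9*n^2 + n*(13*z - 6) + 4*z^2 - 6*z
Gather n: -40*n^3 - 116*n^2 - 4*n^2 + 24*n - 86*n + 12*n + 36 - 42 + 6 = -40*n^3 - 120*n^2 - 50*n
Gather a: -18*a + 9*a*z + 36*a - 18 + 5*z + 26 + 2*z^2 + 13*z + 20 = a*(9*z + 18) + 2*z^2 + 18*z + 28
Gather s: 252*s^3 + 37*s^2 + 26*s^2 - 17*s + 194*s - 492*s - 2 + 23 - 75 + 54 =252*s^3 + 63*s^2 - 315*s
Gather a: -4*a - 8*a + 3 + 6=9 - 12*a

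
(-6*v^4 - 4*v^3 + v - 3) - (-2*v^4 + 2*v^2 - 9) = -4*v^4 - 4*v^3 - 2*v^2 + v + 6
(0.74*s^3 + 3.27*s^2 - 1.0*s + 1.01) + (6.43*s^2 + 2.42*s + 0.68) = 0.74*s^3 + 9.7*s^2 + 1.42*s + 1.69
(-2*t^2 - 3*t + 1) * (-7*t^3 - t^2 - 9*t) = 14*t^5 + 23*t^4 + 14*t^3 + 26*t^2 - 9*t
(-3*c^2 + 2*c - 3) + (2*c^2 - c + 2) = -c^2 + c - 1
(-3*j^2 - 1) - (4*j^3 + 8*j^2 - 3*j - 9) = -4*j^3 - 11*j^2 + 3*j + 8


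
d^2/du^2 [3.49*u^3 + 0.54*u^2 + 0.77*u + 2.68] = 20.94*u + 1.08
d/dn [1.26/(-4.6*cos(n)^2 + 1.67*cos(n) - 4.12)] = (2.1042 - 11.592*cos(n))*sin(n)/(4.6*cos(n)^2 - 1.67*cos(n) + 4.12)^2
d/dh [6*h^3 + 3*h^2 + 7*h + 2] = 18*h^2 + 6*h + 7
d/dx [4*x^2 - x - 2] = 8*x - 1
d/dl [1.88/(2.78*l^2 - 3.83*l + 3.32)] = (7.2004 - 10.4528*l)/(2.78*l^2 - 3.83*l + 3.32)^2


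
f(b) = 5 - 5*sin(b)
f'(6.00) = -4.80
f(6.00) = 6.40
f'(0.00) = -5.00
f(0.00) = 5.00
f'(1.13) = -2.13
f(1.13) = 0.48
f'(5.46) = -3.40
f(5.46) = 8.67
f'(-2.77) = 4.66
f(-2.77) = 6.82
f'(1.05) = -2.49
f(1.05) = 0.66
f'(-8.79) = 4.03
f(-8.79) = 7.96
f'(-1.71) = 0.69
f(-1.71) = 9.95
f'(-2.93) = 4.89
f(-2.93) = 6.05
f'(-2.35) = 3.51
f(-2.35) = 8.56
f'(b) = -5*cos(b)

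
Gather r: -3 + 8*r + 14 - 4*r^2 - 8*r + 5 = 16 - 4*r^2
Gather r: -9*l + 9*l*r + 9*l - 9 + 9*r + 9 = r*(9*l + 9)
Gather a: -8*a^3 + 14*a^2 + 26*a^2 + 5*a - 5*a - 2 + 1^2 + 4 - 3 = -8*a^3 + 40*a^2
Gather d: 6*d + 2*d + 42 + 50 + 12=8*d + 104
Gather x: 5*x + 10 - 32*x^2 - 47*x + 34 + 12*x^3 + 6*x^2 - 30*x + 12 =12*x^3 - 26*x^2 - 72*x + 56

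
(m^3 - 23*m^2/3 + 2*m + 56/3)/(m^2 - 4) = (3*m^2 - 17*m - 28)/(3*(m + 2))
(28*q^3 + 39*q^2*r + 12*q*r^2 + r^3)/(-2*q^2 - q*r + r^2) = (-28*q^2 - 11*q*r - r^2)/(2*q - r)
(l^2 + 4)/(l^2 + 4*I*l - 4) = (l - 2*I)/(l + 2*I)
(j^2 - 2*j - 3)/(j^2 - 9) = (j + 1)/(j + 3)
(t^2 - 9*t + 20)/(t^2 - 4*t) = (t - 5)/t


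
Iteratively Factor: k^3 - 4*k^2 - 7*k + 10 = (k - 1)*(k^2 - 3*k - 10) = (k - 1)*(k + 2)*(k - 5)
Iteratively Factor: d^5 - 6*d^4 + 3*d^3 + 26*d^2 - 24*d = (d + 2)*(d^4 - 8*d^3 + 19*d^2 - 12*d) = (d - 4)*(d + 2)*(d^3 - 4*d^2 + 3*d) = (d - 4)*(d - 3)*(d + 2)*(d^2 - d) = d*(d - 4)*(d - 3)*(d + 2)*(d - 1)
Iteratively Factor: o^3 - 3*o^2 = (o)*(o^2 - 3*o) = o^2*(o - 3)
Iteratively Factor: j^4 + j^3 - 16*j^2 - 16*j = (j + 4)*(j^3 - 3*j^2 - 4*j) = (j - 4)*(j + 4)*(j^2 + j) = (j - 4)*(j + 1)*(j + 4)*(j)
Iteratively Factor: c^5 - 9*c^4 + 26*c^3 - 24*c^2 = (c - 3)*(c^4 - 6*c^3 + 8*c^2) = c*(c - 3)*(c^3 - 6*c^2 + 8*c) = c^2*(c - 3)*(c^2 - 6*c + 8) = c^2*(c - 4)*(c - 3)*(c - 2)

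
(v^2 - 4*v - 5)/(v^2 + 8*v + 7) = (v - 5)/(v + 7)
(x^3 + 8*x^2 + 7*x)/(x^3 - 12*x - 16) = x*(x^2 + 8*x + 7)/(x^3 - 12*x - 16)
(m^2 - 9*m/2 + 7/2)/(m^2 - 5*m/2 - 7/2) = (m - 1)/(m + 1)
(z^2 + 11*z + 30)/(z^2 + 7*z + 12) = (z^2 + 11*z + 30)/(z^2 + 7*z + 12)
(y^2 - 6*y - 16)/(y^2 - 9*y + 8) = (y + 2)/(y - 1)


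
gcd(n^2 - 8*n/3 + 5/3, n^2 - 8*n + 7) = n - 1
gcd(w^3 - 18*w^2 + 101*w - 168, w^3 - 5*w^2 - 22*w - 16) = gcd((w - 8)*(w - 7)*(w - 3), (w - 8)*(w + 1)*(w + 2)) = w - 8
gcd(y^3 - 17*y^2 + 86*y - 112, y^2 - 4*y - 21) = y - 7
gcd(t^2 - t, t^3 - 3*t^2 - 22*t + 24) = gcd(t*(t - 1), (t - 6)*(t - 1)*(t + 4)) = t - 1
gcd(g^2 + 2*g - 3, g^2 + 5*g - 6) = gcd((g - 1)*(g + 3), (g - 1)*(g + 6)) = g - 1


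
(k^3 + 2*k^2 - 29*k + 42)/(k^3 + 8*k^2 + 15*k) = (k^3 + 2*k^2 - 29*k + 42)/(k*(k^2 + 8*k + 15))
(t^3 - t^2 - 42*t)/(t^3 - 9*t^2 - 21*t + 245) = t*(t + 6)/(t^2 - 2*t - 35)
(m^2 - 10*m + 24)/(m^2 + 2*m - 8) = (m^2 - 10*m + 24)/(m^2 + 2*m - 8)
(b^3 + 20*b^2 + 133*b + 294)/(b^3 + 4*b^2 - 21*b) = (b^2 + 13*b + 42)/(b*(b - 3))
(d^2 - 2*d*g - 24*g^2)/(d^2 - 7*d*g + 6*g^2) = (d + 4*g)/(d - g)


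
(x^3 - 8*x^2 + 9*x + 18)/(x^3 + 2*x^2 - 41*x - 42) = (x - 3)/(x + 7)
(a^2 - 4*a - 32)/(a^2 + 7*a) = (a^2 - 4*a - 32)/(a*(a + 7))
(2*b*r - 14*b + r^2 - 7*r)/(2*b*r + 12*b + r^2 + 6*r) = (r - 7)/(r + 6)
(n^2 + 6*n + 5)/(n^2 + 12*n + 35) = (n + 1)/(n + 7)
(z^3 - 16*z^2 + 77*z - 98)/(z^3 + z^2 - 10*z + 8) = (z^2 - 14*z + 49)/(z^2 + 3*z - 4)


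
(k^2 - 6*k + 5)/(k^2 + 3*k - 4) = (k - 5)/(k + 4)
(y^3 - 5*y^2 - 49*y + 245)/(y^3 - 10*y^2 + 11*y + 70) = (y + 7)/(y + 2)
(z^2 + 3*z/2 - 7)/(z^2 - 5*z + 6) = (z + 7/2)/(z - 3)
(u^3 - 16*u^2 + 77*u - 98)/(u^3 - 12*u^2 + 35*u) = (u^2 - 9*u + 14)/(u*(u - 5))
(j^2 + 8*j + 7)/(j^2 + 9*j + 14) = (j + 1)/(j + 2)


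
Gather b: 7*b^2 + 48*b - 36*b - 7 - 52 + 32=7*b^2 + 12*b - 27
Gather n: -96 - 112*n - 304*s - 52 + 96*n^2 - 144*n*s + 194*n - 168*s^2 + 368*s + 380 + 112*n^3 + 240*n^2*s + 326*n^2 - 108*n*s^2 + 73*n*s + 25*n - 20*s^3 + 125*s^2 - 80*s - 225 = 112*n^3 + n^2*(240*s + 422) + n*(-108*s^2 - 71*s + 107) - 20*s^3 - 43*s^2 - 16*s + 7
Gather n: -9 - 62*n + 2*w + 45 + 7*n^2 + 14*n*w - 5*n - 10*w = 7*n^2 + n*(14*w - 67) - 8*w + 36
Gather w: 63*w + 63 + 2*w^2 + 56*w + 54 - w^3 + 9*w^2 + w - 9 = -w^3 + 11*w^2 + 120*w + 108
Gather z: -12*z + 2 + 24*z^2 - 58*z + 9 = 24*z^2 - 70*z + 11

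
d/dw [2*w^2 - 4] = 4*w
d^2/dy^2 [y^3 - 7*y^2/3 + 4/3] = 6*y - 14/3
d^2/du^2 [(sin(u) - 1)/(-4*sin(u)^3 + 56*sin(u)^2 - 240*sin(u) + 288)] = (sin(u)^5 - 3*sin(u)^4/4 - 19*sin(u)^3 + 41*sin(u)^2 + 8*sin(u) - 24)/((sin(u) - 6)^4*(sin(u) - 2)^3)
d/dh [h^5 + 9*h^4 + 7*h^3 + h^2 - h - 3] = 5*h^4 + 36*h^3 + 21*h^2 + 2*h - 1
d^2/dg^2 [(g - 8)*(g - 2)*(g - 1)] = 6*g - 22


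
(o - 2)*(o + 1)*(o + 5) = o^3 + 4*o^2 - 7*o - 10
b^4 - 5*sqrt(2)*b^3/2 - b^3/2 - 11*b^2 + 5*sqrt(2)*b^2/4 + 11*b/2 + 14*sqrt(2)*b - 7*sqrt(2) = (b - 1/2)*(b - 7*sqrt(2)/2)*(b - sqrt(2))*(b + 2*sqrt(2))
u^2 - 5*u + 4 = (u - 4)*(u - 1)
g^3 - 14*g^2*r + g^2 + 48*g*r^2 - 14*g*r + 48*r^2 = (g + 1)*(g - 8*r)*(g - 6*r)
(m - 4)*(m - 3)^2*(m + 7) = m^4 - 3*m^3 - 37*m^2 + 195*m - 252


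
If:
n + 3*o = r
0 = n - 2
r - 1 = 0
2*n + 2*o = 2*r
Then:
No Solution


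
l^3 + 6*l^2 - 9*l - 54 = (l - 3)*(l + 3)*(l + 6)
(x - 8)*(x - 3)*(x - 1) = x^3 - 12*x^2 + 35*x - 24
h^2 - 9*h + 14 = (h - 7)*(h - 2)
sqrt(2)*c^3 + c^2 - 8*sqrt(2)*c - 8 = (c - 2*sqrt(2))*(c + 2*sqrt(2))*(sqrt(2)*c + 1)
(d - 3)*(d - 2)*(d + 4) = d^3 - d^2 - 14*d + 24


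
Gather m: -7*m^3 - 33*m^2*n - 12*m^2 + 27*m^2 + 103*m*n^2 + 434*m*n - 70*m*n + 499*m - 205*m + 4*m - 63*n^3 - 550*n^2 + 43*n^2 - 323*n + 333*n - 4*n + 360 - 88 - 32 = -7*m^3 + m^2*(15 - 33*n) + m*(103*n^2 + 364*n + 298) - 63*n^3 - 507*n^2 + 6*n + 240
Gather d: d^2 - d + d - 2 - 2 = d^2 - 4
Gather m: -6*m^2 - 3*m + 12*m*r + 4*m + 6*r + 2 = -6*m^2 + m*(12*r + 1) + 6*r + 2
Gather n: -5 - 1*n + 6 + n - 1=0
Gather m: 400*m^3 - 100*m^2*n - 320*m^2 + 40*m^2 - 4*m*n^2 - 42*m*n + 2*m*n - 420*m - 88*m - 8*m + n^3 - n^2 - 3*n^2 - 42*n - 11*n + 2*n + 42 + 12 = 400*m^3 + m^2*(-100*n - 280) + m*(-4*n^2 - 40*n - 516) + n^3 - 4*n^2 - 51*n + 54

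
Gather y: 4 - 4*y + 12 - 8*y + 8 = 24 - 12*y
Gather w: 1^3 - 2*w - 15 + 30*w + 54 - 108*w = 40 - 80*w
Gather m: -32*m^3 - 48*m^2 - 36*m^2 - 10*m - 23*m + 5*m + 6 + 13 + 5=-32*m^3 - 84*m^2 - 28*m + 24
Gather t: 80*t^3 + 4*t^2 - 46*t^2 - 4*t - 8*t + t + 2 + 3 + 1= 80*t^3 - 42*t^2 - 11*t + 6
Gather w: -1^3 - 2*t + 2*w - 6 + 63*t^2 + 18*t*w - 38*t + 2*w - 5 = 63*t^2 - 40*t + w*(18*t + 4) - 12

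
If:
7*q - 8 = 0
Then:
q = 8/7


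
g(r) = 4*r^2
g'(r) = 8*r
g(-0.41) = 0.67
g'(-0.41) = -3.28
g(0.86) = 2.96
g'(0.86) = 6.88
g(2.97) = 35.28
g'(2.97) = 23.76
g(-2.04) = 16.65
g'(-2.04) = -16.32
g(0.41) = 0.67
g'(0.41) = 3.28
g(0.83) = 2.76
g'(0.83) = 6.64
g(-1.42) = 8.07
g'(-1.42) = -11.36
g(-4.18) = 69.89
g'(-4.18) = -33.44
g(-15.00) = 900.00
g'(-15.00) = -120.00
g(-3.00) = 36.00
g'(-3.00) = -24.00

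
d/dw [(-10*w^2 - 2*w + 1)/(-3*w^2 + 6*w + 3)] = 2*(-11*w^2 - 9*w - 2)/(3*(w^4 - 4*w^3 + 2*w^2 + 4*w + 1))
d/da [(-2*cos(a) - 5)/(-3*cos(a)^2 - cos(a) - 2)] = (-6*sin(a)^2 + 30*cos(a) + 7)*sin(a)/(3*cos(a)^2 + cos(a) + 2)^2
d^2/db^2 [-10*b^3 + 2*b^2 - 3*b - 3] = 4 - 60*b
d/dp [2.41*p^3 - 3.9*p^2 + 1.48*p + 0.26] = 7.23*p^2 - 7.8*p + 1.48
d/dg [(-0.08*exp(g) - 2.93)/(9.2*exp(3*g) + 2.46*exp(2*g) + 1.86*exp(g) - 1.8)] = (1.472*exp(3*g) + 81.0648*exp(2*g) + 14.4156*exp(g) + 5.5938)*exp(g)/(84.64*exp(6*g) + 45.264*exp(5*g) + 40.2756*exp(4*g) - 23.9688*exp(3*g) - 5.3964*exp(2*g) - 6.696*exp(g) + 3.24)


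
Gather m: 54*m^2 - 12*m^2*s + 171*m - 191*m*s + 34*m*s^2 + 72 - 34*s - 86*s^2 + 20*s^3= m^2*(54 - 12*s) + m*(34*s^2 - 191*s + 171) + 20*s^3 - 86*s^2 - 34*s + 72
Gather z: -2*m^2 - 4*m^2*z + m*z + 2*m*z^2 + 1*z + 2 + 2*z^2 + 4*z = -2*m^2 + z^2*(2*m + 2) + z*(-4*m^2 + m + 5) + 2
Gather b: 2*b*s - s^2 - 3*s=2*b*s - s^2 - 3*s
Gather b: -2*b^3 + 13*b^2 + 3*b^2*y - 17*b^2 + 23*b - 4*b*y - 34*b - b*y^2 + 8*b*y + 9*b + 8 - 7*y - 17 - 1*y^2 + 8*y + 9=-2*b^3 + b^2*(3*y - 4) + b*(-y^2 + 4*y - 2) - y^2 + y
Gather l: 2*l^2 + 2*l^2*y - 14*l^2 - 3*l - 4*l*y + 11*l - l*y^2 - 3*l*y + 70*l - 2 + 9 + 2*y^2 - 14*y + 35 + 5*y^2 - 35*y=l^2*(2*y - 12) + l*(-y^2 - 7*y + 78) + 7*y^2 - 49*y + 42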